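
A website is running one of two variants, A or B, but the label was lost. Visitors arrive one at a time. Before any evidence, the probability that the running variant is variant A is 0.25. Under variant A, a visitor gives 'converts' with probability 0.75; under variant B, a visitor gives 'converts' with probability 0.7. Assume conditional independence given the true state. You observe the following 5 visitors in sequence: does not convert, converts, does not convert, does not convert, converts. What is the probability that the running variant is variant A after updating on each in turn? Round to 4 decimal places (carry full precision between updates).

0.1813

After 'does not convert': P(A) = 0.25·0.2500 / (0.25·0.2500 + 0.3·0.7500) ≈ 0.2174
After 'converts': P(A) = 0.75·0.2174 / (0.75·0.2174 + 0.7·0.7826) ≈ 0.2294
After 'does not convert': P(A) = 0.25·0.2294 / (0.25·0.2294 + 0.3·0.7706) ≈ 0.1987
After 'does not convert': P(A) = 0.25·0.1987 / (0.25·0.1987 + 0.3·0.8013) ≈ 0.1713
After 'converts': P(A) = 0.75·0.1713 / (0.75·0.1713 + 0.7·0.8287) ≈ 0.1813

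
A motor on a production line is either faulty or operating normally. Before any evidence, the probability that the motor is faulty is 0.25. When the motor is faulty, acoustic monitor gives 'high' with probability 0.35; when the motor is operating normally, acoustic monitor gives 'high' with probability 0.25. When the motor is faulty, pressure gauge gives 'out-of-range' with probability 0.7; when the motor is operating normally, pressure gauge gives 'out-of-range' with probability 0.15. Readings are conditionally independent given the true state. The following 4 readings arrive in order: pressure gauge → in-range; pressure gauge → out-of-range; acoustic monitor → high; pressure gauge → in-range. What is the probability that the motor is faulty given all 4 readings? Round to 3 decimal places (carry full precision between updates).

0.213

Apply Bayes' rule sequentially, carrying P(faulty) forward.
After pressure gauge='in-range': P(faulty) = 0.3·0.2500 / (0.3·0.2500 + 0.85·0.7500) ≈ 0.1053
After pressure gauge='out-of-range': P(faulty) = 0.7·0.1053 / (0.7·0.1053 + 0.15·0.8947) ≈ 0.3544
After acoustic monitor='high': P(faulty) = 0.35·0.3544 / (0.35·0.3544 + 0.25·0.6456) ≈ 0.4346
After pressure gauge='in-range': P(faulty) = 0.3·0.4346 / (0.3·0.4346 + 0.85·0.5654) ≈ 0.2134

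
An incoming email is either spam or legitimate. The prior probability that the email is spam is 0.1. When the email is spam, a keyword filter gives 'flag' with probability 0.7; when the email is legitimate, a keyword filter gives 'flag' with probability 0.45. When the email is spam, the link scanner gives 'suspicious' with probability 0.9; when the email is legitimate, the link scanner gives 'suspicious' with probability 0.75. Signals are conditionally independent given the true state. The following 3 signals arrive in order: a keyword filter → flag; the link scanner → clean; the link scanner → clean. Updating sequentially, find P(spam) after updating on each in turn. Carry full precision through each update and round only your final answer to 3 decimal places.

0.027

After a keyword filter='flag': P(spam) = 0.7·0.1000 / (0.7·0.1000 + 0.45·0.9000) ≈ 0.1474
After the link scanner='clean': P(spam) = 0.1·0.1474 / (0.1·0.1474 + 0.25·0.8526) ≈ 0.0647
After the link scanner='clean': P(spam) = 0.1·0.0647 / (0.1·0.0647 + 0.25·0.9353) ≈ 0.0269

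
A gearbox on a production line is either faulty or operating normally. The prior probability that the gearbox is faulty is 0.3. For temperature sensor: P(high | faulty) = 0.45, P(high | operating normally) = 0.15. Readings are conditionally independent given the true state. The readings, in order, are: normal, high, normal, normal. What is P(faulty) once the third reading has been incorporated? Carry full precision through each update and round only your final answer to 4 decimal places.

0.3499

After 'normal': P(faulty) = 0.55·0.3000 / (0.55·0.3000 + 0.85·0.7000) ≈ 0.2171
After 'high': P(faulty) = 0.45·0.2171 / (0.45·0.2171 + 0.15·0.7829) ≈ 0.4541
After 'normal': P(faulty) = 0.55·0.4541 / (0.55·0.4541 + 0.85·0.5459) ≈ 0.3499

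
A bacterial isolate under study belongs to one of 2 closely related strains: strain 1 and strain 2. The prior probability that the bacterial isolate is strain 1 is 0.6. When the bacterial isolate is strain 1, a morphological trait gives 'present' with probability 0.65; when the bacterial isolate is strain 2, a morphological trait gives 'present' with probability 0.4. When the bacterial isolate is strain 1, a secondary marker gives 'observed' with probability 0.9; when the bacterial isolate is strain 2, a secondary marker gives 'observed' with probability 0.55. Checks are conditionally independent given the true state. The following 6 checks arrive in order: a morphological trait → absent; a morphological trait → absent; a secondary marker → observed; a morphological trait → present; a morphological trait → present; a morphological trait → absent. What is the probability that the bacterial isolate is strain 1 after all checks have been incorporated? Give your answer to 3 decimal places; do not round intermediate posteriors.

After a morphological trait='absent': P(strain 1) = 0.35·0.6000 / (0.35·0.6000 + 0.6·0.4000) ≈ 0.4667
After a morphological trait='absent': P(strain 1) = 0.35·0.4667 / (0.35·0.4667 + 0.6·0.5333) ≈ 0.3379
After a secondary marker='observed': P(strain 1) = 0.9·0.3379 / (0.9·0.3379 + 0.55·0.6621) ≈ 0.4551
After a morphological trait='present': P(strain 1) = 0.65·0.4551 / (0.65·0.4551 + 0.4·0.5449) ≈ 0.5758
After a morphological trait='present': P(strain 1) = 0.65·0.5758 / (0.65·0.5758 + 0.4·0.4242) ≈ 0.6880
After a morphological trait='absent': P(strain 1) = 0.35·0.6880 / (0.35·0.6880 + 0.6·0.3120) ≈ 0.5627

0.563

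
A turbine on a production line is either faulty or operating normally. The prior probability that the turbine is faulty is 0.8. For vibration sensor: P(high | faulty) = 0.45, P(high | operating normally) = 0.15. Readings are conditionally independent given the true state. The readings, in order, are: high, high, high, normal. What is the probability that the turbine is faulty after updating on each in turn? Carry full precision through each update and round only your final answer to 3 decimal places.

After 'high': P(faulty) = 0.45·0.8000 / (0.45·0.8000 + 0.15·0.2000) ≈ 0.9231
After 'high': P(faulty) = 0.45·0.9231 / (0.45·0.9231 + 0.15·0.0769) ≈ 0.9730
After 'high': P(faulty) = 0.45·0.9730 / (0.45·0.9730 + 0.15·0.0270) ≈ 0.9908
After 'normal': P(faulty) = 0.55·0.9908 / (0.55·0.9908 + 0.85·0.0092) ≈ 0.9859

0.986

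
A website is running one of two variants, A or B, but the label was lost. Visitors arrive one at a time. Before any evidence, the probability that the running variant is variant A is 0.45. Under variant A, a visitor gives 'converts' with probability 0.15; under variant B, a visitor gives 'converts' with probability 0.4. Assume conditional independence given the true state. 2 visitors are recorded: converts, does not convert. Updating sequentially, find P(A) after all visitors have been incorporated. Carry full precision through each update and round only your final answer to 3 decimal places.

0.303

Each posterior becomes the prior for the next update.
After 'converts': P(A) = 0.15·0.4500 / (0.15·0.4500 + 0.4·0.5500) ≈ 0.2348
After 'does not convert': P(A) = 0.85·0.2348 / (0.85·0.2348 + 0.6·0.7652) ≈ 0.3030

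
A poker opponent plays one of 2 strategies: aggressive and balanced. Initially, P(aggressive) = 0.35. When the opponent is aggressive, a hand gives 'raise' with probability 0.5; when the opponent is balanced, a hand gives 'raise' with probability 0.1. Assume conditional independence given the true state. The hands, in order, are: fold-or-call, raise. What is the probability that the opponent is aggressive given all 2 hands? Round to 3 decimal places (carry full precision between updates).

0.599

After 'fold-or-call': P(aggressive) = 0.5·0.3500 / (0.5·0.3500 + 0.9·0.6500) ≈ 0.2303
After 'raise': P(aggressive) = 0.5·0.2303 / (0.5·0.2303 + 0.1·0.7697) ≈ 0.5993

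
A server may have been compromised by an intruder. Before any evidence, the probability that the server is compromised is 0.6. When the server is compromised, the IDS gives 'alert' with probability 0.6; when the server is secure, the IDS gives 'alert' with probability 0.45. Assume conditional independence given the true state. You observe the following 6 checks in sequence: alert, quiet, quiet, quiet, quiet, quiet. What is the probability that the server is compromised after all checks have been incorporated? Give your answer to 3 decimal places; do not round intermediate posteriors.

Each posterior becomes the prior for the next update.
After 'alert': P(compromised) = 0.6·0.6000 / (0.6·0.6000 + 0.45·0.4000) ≈ 0.6667
After 'quiet': P(compromised) = 0.4·0.6667 / (0.4·0.6667 + 0.55·0.3333) ≈ 0.5926
After 'quiet': P(compromised) = 0.4·0.5926 / (0.4·0.5926 + 0.55·0.4074) ≈ 0.5141
After 'quiet': P(compromised) = 0.4·0.5141 / (0.4·0.5141 + 0.55·0.4859) ≈ 0.4348
After 'quiet': P(compromised) = 0.4·0.4348 / (0.4·0.4348 + 0.55·0.5652) ≈ 0.3588
After 'quiet': P(compromised) = 0.4·0.3588 / (0.4·0.3588 + 0.55·0.6412) ≈ 0.2892

0.289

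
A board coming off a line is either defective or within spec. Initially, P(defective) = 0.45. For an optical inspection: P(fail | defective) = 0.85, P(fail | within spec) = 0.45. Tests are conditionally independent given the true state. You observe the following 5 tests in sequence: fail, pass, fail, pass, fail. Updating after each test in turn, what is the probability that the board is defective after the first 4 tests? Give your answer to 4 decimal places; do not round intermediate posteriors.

Apply Bayes' rule sequentially, carrying P(defective) forward.
After 'fail': P(defective) = 0.85·0.4500 / (0.85·0.4500 + 0.45·0.5500) ≈ 0.6071
After 'pass': P(defective) = 0.15·0.6071 / (0.15·0.6071 + 0.55·0.3929) ≈ 0.2965
After 'fail': P(defective) = 0.85·0.2965 / (0.85·0.2965 + 0.45·0.7035) ≈ 0.4433
After 'pass': P(defective) = 0.15·0.4433 / (0.15·0.4433 + 0.55·0.5567) ≈ 0.1784

0.1784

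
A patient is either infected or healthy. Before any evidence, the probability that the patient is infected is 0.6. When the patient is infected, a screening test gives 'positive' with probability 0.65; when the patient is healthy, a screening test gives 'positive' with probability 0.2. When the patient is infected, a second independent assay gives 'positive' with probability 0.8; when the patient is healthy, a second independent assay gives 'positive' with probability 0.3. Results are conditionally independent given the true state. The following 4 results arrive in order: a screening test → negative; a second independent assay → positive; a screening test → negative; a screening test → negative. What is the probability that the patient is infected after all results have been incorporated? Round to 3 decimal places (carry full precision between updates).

0.251

After a screening test='negative': P(infected) = 0.35·0.6000 / (0.35·0.6000 + 0.8·0.4000) ≈ 0.3962
After a second independent assay='positive': P(infected) = 0.8·0.3962 / (0.8·0.3962 + 0.3·0.6038) ≈ 0.6364
After a screening test='negative': P(infected) = 0.35·0.6364 / (0.35·0.6364 + 0.8·0.3636) ≈ 0.4336
After a screening test='negative': P(infected) = 0.35·0.4336 / (0.35·0.4336 + 0.8·0.5664) ≈ 0.2509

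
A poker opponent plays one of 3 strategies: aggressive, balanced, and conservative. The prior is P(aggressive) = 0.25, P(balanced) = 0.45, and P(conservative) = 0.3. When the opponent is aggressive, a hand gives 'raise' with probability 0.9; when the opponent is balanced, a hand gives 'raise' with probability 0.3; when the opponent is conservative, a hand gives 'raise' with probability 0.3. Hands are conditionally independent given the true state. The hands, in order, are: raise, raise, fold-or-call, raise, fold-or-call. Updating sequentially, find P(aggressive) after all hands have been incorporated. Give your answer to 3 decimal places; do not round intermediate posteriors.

After 'raise': normaliser = 0.9·0.2500 + 0.3·0.4500 + 0.3·0.3000; P(aggressive) ≈ 0.5000, P(balanced) ≈ 0.3000, P(conservative) ≈ 0.2000
After 'raise': normaliser = 0.9·0.5000 + 0.3·0.3000 + 0.3·0.2000; P(aggressive) ≈ 0.7500, P(balanced) ≈ 0.1500, P(conservative) ≈ 0.1000
After 'fold-or-call': normaliser = 0.1·0.7500 + 0.7·0.1500 + 0.7·0.1000; P(aggressive) ≈ 0.3000, P(balanced) ≈ 0.4200, P(conservative) ≈ 0.2800
After 'raise': normaliser = 0.9·0.3000 + 0.3·0.4200 + 0.3·0.2800; P(aggressive) ≈ 0.5625, P(balanced) ≈ 0.2625, P(conservative) ≈ 0.1750
After 'fold-or-call': normaliser = 0.1·0.5625 + 0.7·0.2625 + 0.7·0.1750; P(aggressive) ≈ 0.1552, P(balanced) ≈ 0.5069, P(conservative) ≈ 0.3379

0.155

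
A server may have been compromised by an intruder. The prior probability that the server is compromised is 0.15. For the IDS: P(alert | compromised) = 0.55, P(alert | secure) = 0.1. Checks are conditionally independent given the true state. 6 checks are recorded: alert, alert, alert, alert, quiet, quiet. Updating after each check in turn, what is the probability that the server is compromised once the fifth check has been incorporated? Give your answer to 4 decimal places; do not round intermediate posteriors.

0.9878

Each posterior becomes the prior for the next update.
After 'alert': P(compromised) = 0.55·0.1500 / (0.55·0.1500 + 0.1·0.8500) ≈ 0.4925
After 'alert': P(compromised) = 0.55·0.4925 / (0.55·0.4925 + 0.1·0.5075) ≈ 0.8422
After 'alert': P(compromised) = 0.55·0.8422 / (0.55·0.8422 + 0.1·0.1578) ≈ 0.9671
After 'alert': P(compromised) = 0.55·0.9671 / (0.55·0.9671 + 0.1·0.0329) ≈ 0.9938
After 'quiet': P(compromised) = 0.45·0.9938 / (0.45·0.9938 + 0.9·0.0062) ≈ 0.9878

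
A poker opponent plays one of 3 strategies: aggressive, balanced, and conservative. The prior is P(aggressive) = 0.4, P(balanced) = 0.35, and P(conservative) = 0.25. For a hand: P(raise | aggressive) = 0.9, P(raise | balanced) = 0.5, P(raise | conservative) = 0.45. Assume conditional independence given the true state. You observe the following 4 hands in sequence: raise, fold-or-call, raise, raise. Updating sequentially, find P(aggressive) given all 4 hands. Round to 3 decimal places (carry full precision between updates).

0.459

Apply Bayes' rule sequentially, carrying P(aggressive) forward.
After 'raise': normaliser = 0.9·0.4000 + 0.5·0.3500 + 0.45·0.2500; P(aggressive) ≈ 0.5560, P(balanced) ≈ 0.2703, P(conservative) ≈ 0.1737
After 'fold-or-call': normaliser = 0.1·0.5560 + 0.5·0.2703 + 0.55·0.1737; P(aggressive) ≈ 0.1942, P(balanced) ≈ 0.4720, P(conservative) ≈ 0.3338
After 'raise': normaliser = 0.9·0.1942 + 0.5·0.4720 + 0.45·0.3338; P(aggressive) ≈ 0.3116, P(balanced) ≈ 0.4207, P(conservative) ≈ 0.2677
After 'raise': normaliser = 0.9·0.3116 + 0.5·0.4207 + 0.45·0.2677; P(aggressive) ≈ 0.4587, P(balanced) ≈ 0.3441, P(conservative) ≈ 0.1971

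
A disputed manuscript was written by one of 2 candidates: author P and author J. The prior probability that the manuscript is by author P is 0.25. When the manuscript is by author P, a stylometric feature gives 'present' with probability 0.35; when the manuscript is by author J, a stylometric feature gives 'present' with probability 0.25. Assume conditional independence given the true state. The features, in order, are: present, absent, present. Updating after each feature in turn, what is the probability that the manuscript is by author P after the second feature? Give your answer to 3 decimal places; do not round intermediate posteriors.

0.288

After 'present': P(author P) = 0.35·0.2500 / (0.35·0.2500 + 0.25·0.7500) ≈ 0.3182
After 'absent': P(author P) = 0.65·0.3182 / (0.65·0.3182 + 0.75·0.6818) ≈ 0.2880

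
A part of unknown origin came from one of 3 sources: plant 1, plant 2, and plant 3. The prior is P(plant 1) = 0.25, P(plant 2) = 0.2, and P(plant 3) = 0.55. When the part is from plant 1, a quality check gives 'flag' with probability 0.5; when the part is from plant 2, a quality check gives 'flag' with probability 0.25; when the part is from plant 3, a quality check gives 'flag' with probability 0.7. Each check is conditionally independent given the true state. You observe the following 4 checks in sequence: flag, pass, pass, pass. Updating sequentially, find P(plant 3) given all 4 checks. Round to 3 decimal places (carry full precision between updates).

0.221

After 'flag': normaliser = 0.5·0.2500 + 0.25·0.2000 + 0.7·0.5500; P(plant 1) ≈ 0.2232, P(plant 2) ≈ 0.0893, P(plant 3) ≈ 0.6875
After 'pass': normaliser = 0.5·0.2232 + 0.75·0.0893 + 0.3·0.6875; P(plant 1) ≈ 0.2900, P(plant 2) ≈ 0.1740, P(plant 3) ≈ 0.5360
After 'pass': normaliser = 0.5·0.2900 + 0.75·0.1740 + 0.3·0.5360; P(plant 1) ≈ 0.3324, P(plant 2) ≈ 0.2991, P(plant 3) ≈ 0.3685
After 'pass': normaliser = 0.5·0.3324 + 0.75·0.2991 + 0.3·0.3685; P(plant 1) ≈ 0.3316, P(plant 2) ≈ 0.4477, P(plant 3) ≈ 0.2206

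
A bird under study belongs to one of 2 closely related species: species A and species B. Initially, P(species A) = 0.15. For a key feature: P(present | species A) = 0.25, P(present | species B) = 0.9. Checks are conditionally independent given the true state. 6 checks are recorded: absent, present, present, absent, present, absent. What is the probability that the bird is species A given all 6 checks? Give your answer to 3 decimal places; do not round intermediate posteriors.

0.615

After 'absent': P(species A) = 0.75·0.1500 / (0.75·0.1500 + 0.1·0.8500) ≈ 0.5696
After 'present': P(species A) = 0.25·0.5696 / (0.25·0.5696 + 0.9·0.4304) ≈ 0.2688
After 'present': P(species A) = 0.25·0.2688 / (0.25·0.2688 + 0.9·0.7312) ≈ 0.0927
After 'absent': P(species A) = 0.75·0.0927 / (0.75·0.0927 + 0.1·0.9073) ≈ 0.4337
After 'present': P(species A) = 0.25·0.4337 / (0.25·0.4337 + 0.9·0.5663) ≈ 0.1754
After 'absent': P(species A) = 0.75·0.1754 / (0.75·0.1754 + 0.1·0.8246) ≈ 0.6147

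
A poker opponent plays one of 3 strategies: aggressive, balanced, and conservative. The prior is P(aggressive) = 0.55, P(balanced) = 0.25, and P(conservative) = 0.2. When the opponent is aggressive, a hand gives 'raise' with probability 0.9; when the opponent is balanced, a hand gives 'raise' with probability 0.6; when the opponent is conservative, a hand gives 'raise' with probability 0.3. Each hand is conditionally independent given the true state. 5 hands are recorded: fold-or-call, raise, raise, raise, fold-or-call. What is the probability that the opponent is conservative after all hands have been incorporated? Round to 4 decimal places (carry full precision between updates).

After 'fold-or-call': normaliser = 0.1·0.5500 + 0.4·0.2500 + 0.7·0.2000; P(aggressive) ≈ 0.1864, P(balanced) ≈ 0.3390, P(conservative) ≈ 0.4746
After 'raise': normaliser = 0.9·0.1864 + 0.6·0.3390 + 0.3·0.4746; P(aggressive) ≈ 0.3267, P(balanced) ≈ 0.3960, P(conservative) ≈ 0.2772
After 'raise': normaliser = 0.9·0.3267 + 0.6·0.3960 + 0.3·0.2772; P(aggressive) ≈ 0.4783, P(balanced) ≈ 0.3865, P(conservative) ≈ 0.1353
After 'raise': normaliser = 0.9·0.4783 + 0.6·0.3865 + 0.3·0.1353; P(aggressive) ≈ 0.6124, P(balanced) ≈ 0.3299, P(conservative) ≈ 0.0577
After 'fold-or-call': normaliser = 0.1·0.6124 + 0.4·0.3299 + 0.7·0.0577; P(aggressive) ≈ 0.2621, P(balanced) ≈ 0.5649, P(conservative) ≈ 0.1730

0.1730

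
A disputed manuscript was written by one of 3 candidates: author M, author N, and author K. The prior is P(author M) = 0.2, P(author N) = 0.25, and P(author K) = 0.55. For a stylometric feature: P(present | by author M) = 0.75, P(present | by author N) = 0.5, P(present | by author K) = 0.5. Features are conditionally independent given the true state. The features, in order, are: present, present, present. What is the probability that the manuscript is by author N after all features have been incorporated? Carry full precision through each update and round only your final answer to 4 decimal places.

After 'present': normaliser = 0.75·0.2000 + 0.5·0.2500 + 0.5·0.5500; P(author M) ≈ 0.2727, P(author N) ≈ 0.2273, P(author K) ≈ 0.5000
After 'present': normaliser = 0.75·0.2727 + 0.5·0.2273 + 0.5·0.5000; P(author M) ≈ 0.3600, P(author N) ≈ 0.2000, P(author K) ≈ 0.4400
After 'present': normaliser = 0.75·0.3600 + 0.5·0.2000 + 0.5·0.4400; P(author M) ≈ 0.4576, P(author N) ≈ 0.1695, P(author K) ≈ 0.3729

0.1695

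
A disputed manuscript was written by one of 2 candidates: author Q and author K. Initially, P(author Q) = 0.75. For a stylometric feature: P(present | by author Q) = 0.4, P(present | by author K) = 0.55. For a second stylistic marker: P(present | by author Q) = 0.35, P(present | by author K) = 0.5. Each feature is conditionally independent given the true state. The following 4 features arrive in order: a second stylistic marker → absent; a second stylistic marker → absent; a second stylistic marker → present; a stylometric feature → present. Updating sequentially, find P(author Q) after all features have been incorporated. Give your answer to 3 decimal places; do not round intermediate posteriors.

After a second stylistic marker='absent': P(author Q) = 0.65·0.7500 / (0.65·0.7500 + 0.5·0.2500) ≈ 0.7959
After a second stylistic marker='absent': P(author Q) = 0.65·0.7959 / (0.65·0.7959 + 0.5·0.2041) ≈ 0.8353
After a second stylistic marker='present': P(author Q) = 0.35·0.8353 / (0.35·0.8353 + 0.5·0.1647) ≈ 0.7802
After a stylometric feature='present': P(author Q) = 0.4·0.7802 / (0.4·0.7802 + 0.55·0.2198) ≈ 0.7208

0.721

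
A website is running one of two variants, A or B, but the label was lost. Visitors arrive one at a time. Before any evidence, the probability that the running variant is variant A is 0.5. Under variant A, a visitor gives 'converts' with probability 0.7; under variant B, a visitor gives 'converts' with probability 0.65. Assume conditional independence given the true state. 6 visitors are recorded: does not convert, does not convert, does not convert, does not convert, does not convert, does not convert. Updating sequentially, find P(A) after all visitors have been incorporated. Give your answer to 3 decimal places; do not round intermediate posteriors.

0.284

After 'does not convert': P(A) = 0.3·0.5000 / (0.3·0.5000 + 0.35·0.5000) ≈ 0.4615
After 'does not convert': P(A) = 0.3·0.4615 / (0.3·0.4615 + 0.35·0.5385) ≈ 0.4235
After 'does not convert': P(A) = 0.3·0.4235 / (0.3·0.4235 + 0.35·0.5765) ≈ 0.3864
After 'does not convert': P(A) = 0.3·0.3864 / (0.3·0.3864 + 0.35·0.6136) ≈ 0.3506
After 'does not convert': P(A) = 0.3·0.3506 / (0.3·0.3506 + 0.35·0.6494) ≈ 0.3163
After 'does not convert': P(A) = 0.3·0.3163 / (0.3·0.3163 + 0.35·0.6837) ≈ 0.2840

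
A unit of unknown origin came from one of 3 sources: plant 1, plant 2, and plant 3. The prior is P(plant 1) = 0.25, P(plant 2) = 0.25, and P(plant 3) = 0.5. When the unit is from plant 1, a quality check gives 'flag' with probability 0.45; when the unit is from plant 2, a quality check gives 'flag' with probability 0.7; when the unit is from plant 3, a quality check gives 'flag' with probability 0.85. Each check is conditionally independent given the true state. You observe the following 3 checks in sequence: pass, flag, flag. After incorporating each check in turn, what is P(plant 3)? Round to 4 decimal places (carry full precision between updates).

After 'pass': normaliser = 0.55·0.2500 + 0.3·0.2500 + 0.15·0.5000; P(plant 1) ≈ 0.4783, P(plant 2) ≈ 0.2609, P(plant 3) ≈ 0.2609
After 'flag': normaliser = 0.45·0.4783 + 0.7·0.2609 + 0.85·0.2609; P(plant 1) ≈ 0.3474, P(plant 2) ≈ 0.2947, P(plant 3) ≈ 0.3579
After 'flag': normaliser = 0.45·0.3474 + 0.7·0.2947 + 0.85·0.3579; P(plant 1) ≈ 0.2344, P(plant 2) ≈ 0.3094, P(plant 3) ≈ 0.4562

0.4562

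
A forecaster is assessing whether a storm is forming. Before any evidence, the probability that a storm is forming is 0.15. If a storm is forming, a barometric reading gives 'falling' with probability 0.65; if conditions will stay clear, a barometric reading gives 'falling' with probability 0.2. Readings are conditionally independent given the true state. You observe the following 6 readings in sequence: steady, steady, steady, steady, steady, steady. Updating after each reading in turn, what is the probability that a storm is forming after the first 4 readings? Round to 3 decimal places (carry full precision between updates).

0.006

After 'steady': P(storm) = 0.35·0.1500 / (0.35·0.1500 + 0.8·0.8500) ≈ 0.0717
After 'steady': P(storm) = 0.35·0.0717 / (0.35·0.0717 + 0.8·0.9283) ≈ 0.0327
After 'steady': P(storm) = 0.35·0.0327 / (0.35·0.0327 + 0.8·0.9673) ≈ 0.0146
After 'steady': P(storm) = 0.35·0.0146 / (0.35·0.0146 + 0.8·0.9854) ≈ 0.0064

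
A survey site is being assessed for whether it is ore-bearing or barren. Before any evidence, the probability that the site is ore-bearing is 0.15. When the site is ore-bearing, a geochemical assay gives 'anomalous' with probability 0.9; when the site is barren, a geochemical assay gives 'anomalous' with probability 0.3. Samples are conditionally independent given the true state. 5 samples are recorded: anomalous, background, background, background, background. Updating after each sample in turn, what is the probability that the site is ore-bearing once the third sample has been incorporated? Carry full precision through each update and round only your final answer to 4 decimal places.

Apply Bayes' rule sequentially, carrying P(ore) forward.
After 'anomalous': P(ore) = 0.9·0.1500 / (0.9·0.1500 + 0.3·0.8500) ≈ 0.3462
After 'background': P(ore) = 0.1·0.3462 / (0.1·0.3462 + 0.7·0.6538) ≈ 0.0703
After 'background': P(ore) = 0.1·0.0703 / (0.1·0.0703 + 0.7·0.9297) ≈ 0.0107

0.0107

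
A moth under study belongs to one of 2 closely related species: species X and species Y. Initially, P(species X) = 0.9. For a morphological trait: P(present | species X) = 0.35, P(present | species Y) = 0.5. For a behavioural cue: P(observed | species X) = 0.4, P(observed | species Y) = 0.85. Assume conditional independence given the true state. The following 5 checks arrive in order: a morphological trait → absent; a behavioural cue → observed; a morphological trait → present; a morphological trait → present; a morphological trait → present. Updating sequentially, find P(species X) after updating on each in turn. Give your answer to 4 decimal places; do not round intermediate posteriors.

0.6538

After a morphological trait='absent': P(species X) = 0.65·0.9000 / (0.65·0.9000 + 0.5·0.1000) ≈ 0.9213
After a behavioural cue='observed': P(species X) = 0.4·0.9213 / (0.4·0.9213 + 0.85·0.0787) ≈ 0.8463
After a morphological trait='present': P(species X) = 0.35·0.8463 / (0.35·0.8463 + 0.5·0.1537) ≈ 0.7940
After a morphological trait='present': P(species X) = 0.35·0.7940 / (0.35·0.7940 + 0.5·0.2060) ≈ 0.7296
After a morphological trait='present': P(species X) = 0.35·0.7296 / (0.35·0.7296 + 0.5·0.2704) ≈ 0.6538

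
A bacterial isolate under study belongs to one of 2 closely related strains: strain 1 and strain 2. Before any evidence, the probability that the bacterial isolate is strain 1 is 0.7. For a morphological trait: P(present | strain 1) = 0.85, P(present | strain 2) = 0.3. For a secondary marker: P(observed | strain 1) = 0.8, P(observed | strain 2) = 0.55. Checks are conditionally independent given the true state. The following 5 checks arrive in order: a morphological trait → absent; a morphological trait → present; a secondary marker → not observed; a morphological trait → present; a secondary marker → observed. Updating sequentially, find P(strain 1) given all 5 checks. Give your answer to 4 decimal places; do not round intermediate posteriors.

0.7218

After a morphological trait='absent': P(strain 1) = 0.15·0.7000 / (0.15·0.7000 + 0.7·0.3000) ≈ 0.3333
After a morphological trait='present': P(strain 1) = 0.85·0.3333 / (0.85·0.3333 + 0.3·0.6667) ≈ 0.5862
After a secondary marker='not observed': P(strain 1) = 0.2·0.5862 / (0.2·0.5862 + 0.45·0.4138) ≈ 0.3864
After a morphological trait='present': P(strain 1) = 0.85·0.3864 / (0.85·0.3864 + 0.3·0.6136) ≈ 0.6408
After a secondary marker='observed': P(strain 1) = 0.8·0.6408 / (0.8·0.6408 + 0.55·0.3592) ≈ 0.7218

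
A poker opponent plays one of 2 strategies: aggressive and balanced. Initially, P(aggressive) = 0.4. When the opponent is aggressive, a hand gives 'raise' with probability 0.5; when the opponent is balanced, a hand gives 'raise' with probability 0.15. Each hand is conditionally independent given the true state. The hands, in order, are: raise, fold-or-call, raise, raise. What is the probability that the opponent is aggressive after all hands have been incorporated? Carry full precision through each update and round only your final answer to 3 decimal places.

0.936

After 'raise': P(aggressive) = 0.5·0.4000 / (0.5·0.4000 + 0.15·0.6000) ≈ 0.6897
After 'fold-or-call': P(aggressive) = 0.5·0.6897 / (0.5·0.6897 + 0.85·0.3103) ≈ 0.5666
After 'raise': P(aggressive) = 0.5·0.5666 / (0.5·0.5666 + 0.15·0.4334) ≈ 0.8133
After 'raise': P(aggressive) = 0.5·0.8133 / (0.5·0.8133 + 0.15·0.1867) ≈ 0.9356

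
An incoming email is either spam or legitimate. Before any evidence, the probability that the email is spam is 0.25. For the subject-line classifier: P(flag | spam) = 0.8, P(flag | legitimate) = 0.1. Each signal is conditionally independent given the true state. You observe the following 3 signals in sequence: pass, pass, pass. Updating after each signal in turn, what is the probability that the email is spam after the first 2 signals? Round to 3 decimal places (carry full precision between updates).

0.016

After 'pass': P(spam) = 0.2·0.2500 / (0.2·0.2500 + 0.9·0.7500) ≈ 0.0690
After 'pass': P(spam) = 0.2·0.0690 / (0.2·0.0690 + 0.9·0.9310) ≈ 0.0162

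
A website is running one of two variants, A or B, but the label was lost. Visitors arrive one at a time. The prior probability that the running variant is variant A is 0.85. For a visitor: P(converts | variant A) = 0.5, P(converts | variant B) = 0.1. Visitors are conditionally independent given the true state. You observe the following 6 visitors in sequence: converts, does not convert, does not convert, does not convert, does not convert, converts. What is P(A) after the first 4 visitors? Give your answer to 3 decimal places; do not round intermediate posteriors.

0.829

After 'converts': P(A) = 0.5·0.8500 / (0.5·0.8500 + 0.1·0.1500) ≈ 0.9659
After 'does not convert': P(A) = 0.5·0.9659 / (0.5·0.9659 + 0.9·0.0341) ≈ 0.9403
After 'does not convert': P(A) = 0.5·0.9403 / (0.5·0.9403 + 0.9·0.0597) ≈ 0.8974
After 'does not convert': P(A) = 0.5·0.8974 / (0.5·0.8974 + 0.9·0.1026) ≈ 0.8293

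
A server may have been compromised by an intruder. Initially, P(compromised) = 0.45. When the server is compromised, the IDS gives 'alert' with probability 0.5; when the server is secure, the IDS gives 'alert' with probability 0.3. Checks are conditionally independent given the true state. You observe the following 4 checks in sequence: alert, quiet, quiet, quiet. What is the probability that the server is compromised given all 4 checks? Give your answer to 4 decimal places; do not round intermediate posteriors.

After 'alert': P(compromised) = 0.5·0.4500 / (0.5·0.4500 + 0.3·0.5500) ≈ 0.5769
After 'quiet': P(compromised) = 0.5·0.5769 / (0.5·0.5769 + 0.7·0.4231) ≈ 0.4934
After 'quiet': P(compromised) = 0.5·0.4934 / (0.5·0.4934 + 0.7·0.5066) ≈ 0.4103
After 'quiet': P(compromised) = 0.5·0.4103 / (0.5·0.4103 + 0.7·0.5897) ≈ 0.3320

0.3320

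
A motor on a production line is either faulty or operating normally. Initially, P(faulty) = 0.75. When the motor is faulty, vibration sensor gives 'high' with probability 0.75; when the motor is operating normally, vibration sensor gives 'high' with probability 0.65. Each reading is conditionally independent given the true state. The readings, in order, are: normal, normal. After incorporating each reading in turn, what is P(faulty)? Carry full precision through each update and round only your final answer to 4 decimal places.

After 'normal': P(faulty) = 0.25·0.7500 / (0.25·0.7500 + 0.35·0.2500) ≈ 0.6818
After 'normal': P(faulty) = 0.25·0.6818 / (0.25·0.6818 + 0.35·0.3182) ≈ 0.6048

0.6048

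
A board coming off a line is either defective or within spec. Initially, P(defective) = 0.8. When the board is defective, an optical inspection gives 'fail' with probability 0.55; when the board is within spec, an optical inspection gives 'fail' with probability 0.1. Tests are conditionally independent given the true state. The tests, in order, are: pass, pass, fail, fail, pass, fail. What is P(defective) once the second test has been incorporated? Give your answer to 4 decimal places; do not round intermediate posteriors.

0.5000

Apply Bayes' rule sequentially, carrying P(defective) forward.
After 'pass': P(defective) = 0.45·0.8000 / (0.45·0.8000 + 0.9·0.2000) ≈ 0.6667
After 'pass': P(defective) = 0.45·0.6667 / (0.45·0.6667 + 0.9·0.3333) ≈ 0.5000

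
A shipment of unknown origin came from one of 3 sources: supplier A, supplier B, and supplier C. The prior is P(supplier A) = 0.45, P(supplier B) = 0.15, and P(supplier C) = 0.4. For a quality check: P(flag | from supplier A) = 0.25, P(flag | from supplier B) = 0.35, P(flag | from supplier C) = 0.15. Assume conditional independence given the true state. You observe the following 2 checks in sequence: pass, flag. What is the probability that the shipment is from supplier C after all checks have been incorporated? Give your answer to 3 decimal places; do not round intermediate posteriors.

0.301

After 'pass': normaliser = 0.75·0.4500 + 0.65·0.1500 + 0.85·0.4000; P(supplier A) ≈ 0.4355, P(supplier B) ≈ 0.1258, P(supplier C) ≈ 0.4387
After 'flag': normaliser = 0.25·0.4355 + 0.35·0.1258 + 0.15·0.4387; P(supplier A) ≈ 0.4978, P(supplier B) ≈ 0.2013, P(supplier C) ≈ 0.3009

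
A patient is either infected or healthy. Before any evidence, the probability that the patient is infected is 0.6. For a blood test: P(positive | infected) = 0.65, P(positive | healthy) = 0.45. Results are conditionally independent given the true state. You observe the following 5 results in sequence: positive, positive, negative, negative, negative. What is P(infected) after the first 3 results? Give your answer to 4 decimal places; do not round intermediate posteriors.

After 'positive': P(infected) = 0.65·0.6000 / (0.65·0.6000 + 0.45·0.4000) ≈ 0.6842
After 'positive': P(infected) = 0.65·0.6842 / (0.65·0.6842 + 0.45·0.3158) ≈ 0.7578
After 'negative': P(infected) = 0.35·0.7578 / (0.35·0.7578 + 0.55·0.2422) ≈ 0.6657

0.6657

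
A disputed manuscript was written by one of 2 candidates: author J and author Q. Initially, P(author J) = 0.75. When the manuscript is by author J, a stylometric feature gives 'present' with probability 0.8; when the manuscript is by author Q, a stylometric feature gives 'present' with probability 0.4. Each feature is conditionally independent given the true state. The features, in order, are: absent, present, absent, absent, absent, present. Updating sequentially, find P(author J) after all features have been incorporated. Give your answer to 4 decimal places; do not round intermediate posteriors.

0.1290

After 'absent': P(author J) = 0.2·0.7500 / (0.2·0.7500 + 0.6·0.2500) ≈ 0.5000
After 'present': P(author J) = 0.8·0.5000 / (0.8·0.5000 + 0.4·0.5000) ≈ 0.6667
After 'absent': P(author J) = 0.2·0.6667 / (0.2·0.6667 + 0.6·0.3333) ≈ 0.4000
After 'absent': P(author J) = 0.2·0.4000 / (0.2·0.4000 + 0.6·0.6000) ≈ 0.1818
After 'absent': P(author J) = 0.2·0.1818 / (0.2·0.1818 + 0.6·0.8182) ≈ 0.0690
After 'present': P(author J) = 0.8·0.0690 / (0.8·0.0690 + 0.4·0.9310) ≈ 0.1290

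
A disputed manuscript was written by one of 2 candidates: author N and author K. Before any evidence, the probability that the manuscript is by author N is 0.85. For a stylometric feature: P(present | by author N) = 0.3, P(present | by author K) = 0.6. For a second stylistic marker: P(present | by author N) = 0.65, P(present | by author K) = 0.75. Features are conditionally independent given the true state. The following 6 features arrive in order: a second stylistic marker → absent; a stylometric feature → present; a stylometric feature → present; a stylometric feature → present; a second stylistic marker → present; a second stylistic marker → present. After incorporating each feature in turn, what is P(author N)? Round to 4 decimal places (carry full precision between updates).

Each posterior becomes the prior for the next update.
After a second stylistic marker='absent': P(author N) = 0.35·0.8500 / (0.35·0.8500 + 0.25·0.1500) ≈ 0.8881
After a stylometric feature='present': P(author N) = 0.3·0.8881 / (0.3·0.8881 + 0.6·0.1119) ≈ 0.7987
After a stylometric feature='present': P(author N) = 0.3·0.7987 / (0.3·0.7987 + 0.6·0.2013) ≈ 0.6648
After a stylometric feature='present': P(author N) = 0.3·0.6648 / (0.3·0.6648 + 0.6·0.3352) ≈ 0.4979
After a second stylistic marker='present': P(author N) = 0.65·0.4979 / (0.65·0.4979 + 0.75·0.5021) ≈ 0.4622
After a second stylistic marker='present': P(author N) = 0.65·0.4622 / (0.65·0.4622 + 0.75·0.5378) ≈ 0.4269

0.4269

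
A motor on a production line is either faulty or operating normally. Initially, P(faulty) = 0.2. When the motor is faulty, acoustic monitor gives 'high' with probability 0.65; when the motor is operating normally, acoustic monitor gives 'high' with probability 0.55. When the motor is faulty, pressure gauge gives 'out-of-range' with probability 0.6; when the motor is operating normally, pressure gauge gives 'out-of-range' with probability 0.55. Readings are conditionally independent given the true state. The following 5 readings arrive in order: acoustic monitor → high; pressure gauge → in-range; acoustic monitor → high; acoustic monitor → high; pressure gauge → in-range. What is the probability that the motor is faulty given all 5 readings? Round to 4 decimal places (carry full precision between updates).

Apply Bayes' rule sequentially, carrying P(faulty) forward.
After acoustic monitor='high': P(faulty) = 0.65·0.2000 / (0.65·0.2000 + 0.55·0.8000) ≈ 0.2281
After pressure gauge='in-range': P(faulty) = 0.4·0.2281 / (0.4·0.2281 + 0.45·0.7719) ≈ 0.2080
After acoustic monitor='high': P(faulty) = 0.65·0.2080 / (0.65·0.2080 + 0.55·0.7920) ≈ 0.2369
After acoustic monitor='high': P(faulty) = 0.65·0.2369 / (0.65·0.2369 + 0.55·0.7631) ≈ 0.2684
After pressure gauge='in-range': P(faulty) = 0.4·0.2684 / (0.4·0.2684 + 0.45·0.7316) ≈ 0.2459

0.2459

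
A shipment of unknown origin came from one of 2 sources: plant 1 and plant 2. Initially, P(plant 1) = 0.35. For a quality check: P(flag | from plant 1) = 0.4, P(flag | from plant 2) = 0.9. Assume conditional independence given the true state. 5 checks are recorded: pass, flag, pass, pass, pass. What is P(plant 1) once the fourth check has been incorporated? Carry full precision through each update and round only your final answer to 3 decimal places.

After 'pass': P(plant 1) = 0.6·0.3500 / (0.6·0.3500 + 0.1·0.6500) ≈ 0.7636
After 'flag': P(plant 1) = 0.4·0.7636 / (0.4·0.7636 + 0.9·0.2364) ≈ 0.5895
After 'pass': P(plant 1) = 0.6·0.5895 / (0.6·0.5895 + 0.1·0.4105) ≈ 0.8960
After 'pass': P(plant 1) = 0.6·0.8960 / (0.6·0.8960 + 0.1·0.1040) ≈ 0.9810

0.981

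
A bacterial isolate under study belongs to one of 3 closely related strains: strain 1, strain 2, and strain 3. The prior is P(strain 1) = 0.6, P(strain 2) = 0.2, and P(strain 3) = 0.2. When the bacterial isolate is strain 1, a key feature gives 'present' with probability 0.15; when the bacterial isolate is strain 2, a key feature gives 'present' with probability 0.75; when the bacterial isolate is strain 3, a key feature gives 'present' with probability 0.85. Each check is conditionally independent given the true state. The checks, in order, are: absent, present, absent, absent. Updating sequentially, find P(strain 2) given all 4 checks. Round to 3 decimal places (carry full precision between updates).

Each posterior becomes the prior for the next update.
After 'absent': normaliser = 0.85·0.6000 + 0.25·0.2000 + 0.15·0.2000; P(strain 1) ≈ 0.8644, P(strain 2) ≈ 0.0847, P(strain 3) ≈ 0.0508
After 'present': normaliser = 0.15·0.8644 + 0.75·0.0847 + 0.85·0.0508; P(strain 1) ≈ 0.5484, P(strain 2) ≈ 0.2688, P(strain 3) ≈ 0.1828
After 'absent': normaliser = 0.85·0.5484 + 0.25·0.2688 + 0.15·0.1828; P(strain 1) ≈ 0.8313, P(strain 2) ≈ 0.1198, P(strain 3) ≈ 0.0489
After 'absent': normaliser = 0.85·0.8313 + 0.25·0.1198 + 0.15·0.0489; P(strain 1) ≈ 0.9499, P(strain 2) ≈ 0.0403, P(strain 3) ≈ 0.0099

0.040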